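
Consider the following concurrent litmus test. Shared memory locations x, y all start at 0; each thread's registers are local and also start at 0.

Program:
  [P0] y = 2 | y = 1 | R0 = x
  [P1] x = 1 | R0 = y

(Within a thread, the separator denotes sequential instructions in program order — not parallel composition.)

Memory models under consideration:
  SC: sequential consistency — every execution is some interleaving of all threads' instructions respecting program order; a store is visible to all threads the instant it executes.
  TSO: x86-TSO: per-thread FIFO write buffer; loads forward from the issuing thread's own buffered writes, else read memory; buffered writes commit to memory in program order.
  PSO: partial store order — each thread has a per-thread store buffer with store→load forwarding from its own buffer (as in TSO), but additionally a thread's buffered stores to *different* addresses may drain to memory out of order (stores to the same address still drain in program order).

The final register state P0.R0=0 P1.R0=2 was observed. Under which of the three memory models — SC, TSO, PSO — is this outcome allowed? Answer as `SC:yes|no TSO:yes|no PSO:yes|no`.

SC:no TSO:yes PSO:yes

outcome vector order: (P0.R0,P1.R0)
SC: 4 outcomes — {01 10 11 12}
TSO: 6 outcomes — {00 01 02 10 11 12}
PSO: 6 outcomes — {00 01 02 10 11 12}
target 02 ∈ {TSO,PSO}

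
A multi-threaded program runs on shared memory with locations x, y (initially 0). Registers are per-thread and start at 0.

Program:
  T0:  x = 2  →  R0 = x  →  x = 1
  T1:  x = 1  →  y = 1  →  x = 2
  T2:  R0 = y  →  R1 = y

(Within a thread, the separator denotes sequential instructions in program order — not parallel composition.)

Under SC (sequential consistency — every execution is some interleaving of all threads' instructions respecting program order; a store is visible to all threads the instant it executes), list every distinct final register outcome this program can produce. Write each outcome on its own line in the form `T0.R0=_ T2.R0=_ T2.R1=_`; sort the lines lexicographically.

T0.R0=1 T2.R0=0 T2.R1=0
T0.R0=1 T2.R0=0 T2.R1=1
T0.R0=1 T2.R0=1 T2.R1=1
T0.R0=2 T2.R0=0 T2.R1=0
T0.R0=2 T2.R0=0 T2.R1=1
T0.R0=2 T2.R0=1 T2.R1=1

outcome vector order: (T0.R0,T2.R0,T2.R1)
|SC outcomes| = 6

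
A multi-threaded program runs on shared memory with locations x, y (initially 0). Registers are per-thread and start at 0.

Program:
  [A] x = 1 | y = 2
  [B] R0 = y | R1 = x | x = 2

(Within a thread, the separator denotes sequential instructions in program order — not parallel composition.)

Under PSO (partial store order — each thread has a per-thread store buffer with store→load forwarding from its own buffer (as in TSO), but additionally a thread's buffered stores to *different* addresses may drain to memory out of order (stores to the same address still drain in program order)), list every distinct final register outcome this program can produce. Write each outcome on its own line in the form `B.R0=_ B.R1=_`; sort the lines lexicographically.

outcome vector order: (B.R0,B.R1)
|PSO outcomes| = 4

B.R0=0 B.R1=0
B.R0=0 B.R1=1
B.R0=2 B.R1=0
B.R0=2 B.R1=1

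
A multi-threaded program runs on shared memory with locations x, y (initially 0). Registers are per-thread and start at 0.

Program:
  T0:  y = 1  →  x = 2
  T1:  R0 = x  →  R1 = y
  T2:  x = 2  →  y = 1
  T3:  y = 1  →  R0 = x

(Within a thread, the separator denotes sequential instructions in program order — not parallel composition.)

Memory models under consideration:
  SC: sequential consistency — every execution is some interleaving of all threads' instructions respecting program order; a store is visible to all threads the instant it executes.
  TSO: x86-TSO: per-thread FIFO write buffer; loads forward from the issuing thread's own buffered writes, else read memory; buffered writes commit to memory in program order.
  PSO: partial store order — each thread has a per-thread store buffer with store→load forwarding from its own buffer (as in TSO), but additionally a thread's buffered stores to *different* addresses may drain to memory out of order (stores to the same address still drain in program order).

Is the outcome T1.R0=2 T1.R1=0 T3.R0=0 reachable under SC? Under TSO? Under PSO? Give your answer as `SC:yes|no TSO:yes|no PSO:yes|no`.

outcome vector order: (T1.R0,T1.R1,T3.R0)
SC: 7 outcomes — {<0 0 0>, <0 0 2>, <0 1 0>, <0 1 2>, <2 0 2>, <2 1 0>, <2 1 2>}
TSO: 8 outcomes — {<0 0 0>, <0 0 2>, <0 1 0>, <0 1 2>, <2 0 0>, <2 0 2>, <2 1 0>, <2 1 2>}
PSO: 8 outcomes — {<0 0 0>, <0 0 2>, <0 1 0>, <0 1 2>, <2 0 0>, <2 0 2>, <2 1 0>, <2 1 2>}
target <2 0 0> ∈ {TSO,PSO}

SC:no TSO:yes PSO:yes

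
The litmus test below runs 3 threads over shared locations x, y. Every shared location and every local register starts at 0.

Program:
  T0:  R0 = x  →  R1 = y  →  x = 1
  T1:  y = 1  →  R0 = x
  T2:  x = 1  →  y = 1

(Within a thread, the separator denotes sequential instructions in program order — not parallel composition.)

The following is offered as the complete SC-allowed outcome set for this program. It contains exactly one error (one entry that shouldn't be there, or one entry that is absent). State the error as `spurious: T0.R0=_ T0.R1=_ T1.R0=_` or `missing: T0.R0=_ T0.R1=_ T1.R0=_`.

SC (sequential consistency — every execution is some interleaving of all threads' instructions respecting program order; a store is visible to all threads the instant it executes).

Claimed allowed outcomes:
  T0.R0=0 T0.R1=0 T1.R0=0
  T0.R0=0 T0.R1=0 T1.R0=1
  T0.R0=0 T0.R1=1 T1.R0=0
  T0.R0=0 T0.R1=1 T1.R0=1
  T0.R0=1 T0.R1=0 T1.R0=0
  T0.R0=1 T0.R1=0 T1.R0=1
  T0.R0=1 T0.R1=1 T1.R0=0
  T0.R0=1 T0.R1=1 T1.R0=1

spurious: T0.R0=1 T0.R1=0 T1.R0=0

outcome vector order: (T0.R0,T0.R1,T1.R0)
under SC → 000; 001; 010; 011; 101; 110; 111
claimed∖SC = {100}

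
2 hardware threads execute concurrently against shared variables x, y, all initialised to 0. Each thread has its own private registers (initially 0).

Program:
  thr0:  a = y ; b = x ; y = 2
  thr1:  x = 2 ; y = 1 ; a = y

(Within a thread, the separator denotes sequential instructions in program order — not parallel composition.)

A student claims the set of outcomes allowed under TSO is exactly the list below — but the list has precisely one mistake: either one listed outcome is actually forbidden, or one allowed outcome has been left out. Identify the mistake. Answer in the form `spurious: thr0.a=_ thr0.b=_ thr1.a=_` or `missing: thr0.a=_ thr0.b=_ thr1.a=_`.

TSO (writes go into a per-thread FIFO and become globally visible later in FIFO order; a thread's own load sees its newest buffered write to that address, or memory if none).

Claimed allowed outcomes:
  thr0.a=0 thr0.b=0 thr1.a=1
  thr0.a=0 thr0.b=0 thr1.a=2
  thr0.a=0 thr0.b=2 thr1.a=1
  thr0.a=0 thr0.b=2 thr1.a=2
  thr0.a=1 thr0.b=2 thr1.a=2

outcome vector order: (thr0.a,thr0.b,thr1.a)
under TSO → 001, 002, 021, 022, 121, 122
TSO∖claimed = {121}

missing: thr0.a=1 thr0.b=2 thr1.a=1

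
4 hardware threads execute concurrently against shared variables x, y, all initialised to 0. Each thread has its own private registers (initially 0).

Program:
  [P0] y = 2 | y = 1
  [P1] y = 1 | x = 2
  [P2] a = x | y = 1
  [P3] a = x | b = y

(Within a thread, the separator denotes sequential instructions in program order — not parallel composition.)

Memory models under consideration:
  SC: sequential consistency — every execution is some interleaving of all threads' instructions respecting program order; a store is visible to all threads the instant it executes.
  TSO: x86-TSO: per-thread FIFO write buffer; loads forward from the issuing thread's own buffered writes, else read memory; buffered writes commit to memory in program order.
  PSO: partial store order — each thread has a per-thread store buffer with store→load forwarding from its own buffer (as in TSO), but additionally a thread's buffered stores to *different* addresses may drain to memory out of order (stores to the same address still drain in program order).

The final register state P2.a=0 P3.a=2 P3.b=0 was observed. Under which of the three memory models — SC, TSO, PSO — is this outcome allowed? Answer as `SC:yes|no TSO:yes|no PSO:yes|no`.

outcome vector order: (P2.a,P3.a,P3.b)
under SC → 000, 001, 002, 021, 022, 200, 201, 202, 221, 222
under TSO → 000, 001, 002, 021, 022, 200, 201, 202, 221, 222
under PSO → 000, 001, 002, 020, 021, 022, 200, 201, 202, 220, 221, 222
target 020 ∈ {PSO}

SC:no TSO:no PSO:yes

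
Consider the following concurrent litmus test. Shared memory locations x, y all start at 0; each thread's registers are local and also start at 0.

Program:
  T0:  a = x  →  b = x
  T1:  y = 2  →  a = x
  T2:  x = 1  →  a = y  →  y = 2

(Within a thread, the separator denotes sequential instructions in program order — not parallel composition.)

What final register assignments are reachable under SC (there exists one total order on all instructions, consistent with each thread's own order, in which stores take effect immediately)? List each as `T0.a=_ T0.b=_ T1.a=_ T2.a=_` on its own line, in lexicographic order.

outcome vector order: (T0.a,T0.b,T1.a,T2.a)
|SC outcomes| = 9

T0.a=0 T0.b=0 T1.a=0 T2.a=2
T0.a=0 T0.b=0 T1.a=1 T2.a=0
T0.a=0 T0.b=0 T1.a=1 T2.a=2
T0.a=0 T0.b=1 T1.a=0 T2.a=2
T0.a=0 T0.b=1 T1.a=1 T2.a=0
T0.a=0 T0.b=1 T1.a=1 T2.a=2
T0.a=1 T0.b=1 T1.a=0 T2.a=2
T0.a=1 T0.b=1 T1.a=1 T2.a=0
T0.a=1 T0.b=1 T1.a=1 T2.a=2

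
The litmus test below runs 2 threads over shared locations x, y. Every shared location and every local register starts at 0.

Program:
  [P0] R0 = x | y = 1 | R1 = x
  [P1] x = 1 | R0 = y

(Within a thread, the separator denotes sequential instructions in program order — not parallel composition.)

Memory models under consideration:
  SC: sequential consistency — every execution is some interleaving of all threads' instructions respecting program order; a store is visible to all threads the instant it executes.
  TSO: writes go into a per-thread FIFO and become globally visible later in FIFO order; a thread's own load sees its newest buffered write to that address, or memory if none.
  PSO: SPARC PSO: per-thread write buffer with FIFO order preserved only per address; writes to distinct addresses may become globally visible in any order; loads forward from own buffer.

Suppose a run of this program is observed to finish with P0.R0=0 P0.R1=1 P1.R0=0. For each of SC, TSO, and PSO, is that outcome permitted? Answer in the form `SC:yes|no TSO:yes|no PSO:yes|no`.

outcome vector order: (P0.R0,P0.R1,P1.R0)
SC: 5 outcomes — {(0,0,1) (0,1,0) (0,1,1) (1,1,0) (1,1,1)}
TSO: 6 outcomes — {(0,0,0) (0,0,1) (0,1,0) (0,1,1) (1,1,0) (1,1,1)}
PSO: 6 outcomes — {(0,0,0) (0,0,1) (0,1,0) (0,1,1) (1,1,0) (1,1,1)}
target (0,1,0) ∈ {SC,TSO,PSO}

SC:yes TSO:yes PSO:yes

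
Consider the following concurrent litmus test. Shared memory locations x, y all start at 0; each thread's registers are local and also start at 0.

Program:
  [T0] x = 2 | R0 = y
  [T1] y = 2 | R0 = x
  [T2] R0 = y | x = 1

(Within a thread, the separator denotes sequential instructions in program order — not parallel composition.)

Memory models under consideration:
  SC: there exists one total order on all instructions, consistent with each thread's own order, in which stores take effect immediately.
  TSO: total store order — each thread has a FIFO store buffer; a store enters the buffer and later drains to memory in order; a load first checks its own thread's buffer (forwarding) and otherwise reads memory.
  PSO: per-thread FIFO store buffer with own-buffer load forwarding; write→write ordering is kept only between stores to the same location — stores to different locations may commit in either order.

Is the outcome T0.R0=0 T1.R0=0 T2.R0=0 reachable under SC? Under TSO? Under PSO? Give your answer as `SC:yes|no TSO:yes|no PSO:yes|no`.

outcome vector order: (T0.R0,T1.R0,T2.R0)
SC: 10 outcomes — {<0 1 0>, <0 1 2>, <0 2 0>, <0 2 2>, <2 0 0>, <2 0 2>, <2 1 0>, <2 1 2>, <2 2 0>, <2 2 2>}
TSO: 12 outcomes — {<0 0 0>, <0 0 2>, <0 1 0>, <0 1 2>, <0 2 0>, <0 2 2>, <2 0 0>, <2 0 2>, <2 1 0>, <2 1 2>, <2 2 0>, <2 2 2>}
PSO: 12 outcomes — {<0 0 0>, <0 0 2>, <0 1 0>, <0 1 2>, <0 2 0>, <0 2 2>, <2 0 0>, <2 0 2>, <2 1 0>, <2 1 2>, <2 2 0>, <2 2 2>}
target <0 0 0> ∈ {TSO,PSO}

SC:no TSO:yes PSO:yes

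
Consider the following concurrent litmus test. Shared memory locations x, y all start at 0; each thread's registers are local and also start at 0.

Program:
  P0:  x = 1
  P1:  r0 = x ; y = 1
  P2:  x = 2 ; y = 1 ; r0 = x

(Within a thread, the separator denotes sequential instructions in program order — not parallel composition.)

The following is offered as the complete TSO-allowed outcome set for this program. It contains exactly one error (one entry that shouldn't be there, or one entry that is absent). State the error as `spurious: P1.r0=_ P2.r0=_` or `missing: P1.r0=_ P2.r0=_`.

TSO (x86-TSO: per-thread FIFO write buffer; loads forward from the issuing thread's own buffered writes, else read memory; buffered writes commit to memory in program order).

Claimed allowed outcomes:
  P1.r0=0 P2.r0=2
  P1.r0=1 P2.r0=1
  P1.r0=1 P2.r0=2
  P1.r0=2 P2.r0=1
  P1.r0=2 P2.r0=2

missing: P1.r0=0 P2.r0=1

outcome vector order: (P1.r0,P2.r0)
TSO (6): (0,1); (0,2); (1,1); (1,2); (2,1); (2,2)
TSO∖claimed = {(0,1)}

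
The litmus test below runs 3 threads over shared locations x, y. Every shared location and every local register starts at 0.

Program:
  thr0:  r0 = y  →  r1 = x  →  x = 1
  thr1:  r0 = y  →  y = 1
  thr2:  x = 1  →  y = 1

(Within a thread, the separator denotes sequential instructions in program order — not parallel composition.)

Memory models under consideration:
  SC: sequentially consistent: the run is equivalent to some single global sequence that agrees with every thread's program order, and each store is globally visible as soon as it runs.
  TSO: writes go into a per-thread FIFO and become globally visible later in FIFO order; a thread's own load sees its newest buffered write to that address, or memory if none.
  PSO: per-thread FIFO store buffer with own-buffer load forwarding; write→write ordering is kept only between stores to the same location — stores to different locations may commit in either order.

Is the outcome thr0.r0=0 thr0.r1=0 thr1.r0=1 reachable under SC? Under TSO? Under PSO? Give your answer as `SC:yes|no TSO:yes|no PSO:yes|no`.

outcome vector order: (thr0.r0,thr0.r1,thr1.r0)
SC: 7 outcomes — {0/0/0, 0/0/1, 0/1/0, 0/1/1, 1/0/0, 1/1/0, 1/1/1}
TSO: 7 outcomes — {0/0/0, 0/0/1, 0/1/0, 0/1/1, 1/0/0, 1/1/0, 1/1/1}
PSO: 8 outcomes — {0/0/0, 0/0/1, 0/1/0, 0/1/1, 1/0/0, 1/0/1, 1/1/0, 1/1/1}
target 0/0/1 ∈ {SC,TSO,PSO}

SC:yes TSO:yes PSO:yes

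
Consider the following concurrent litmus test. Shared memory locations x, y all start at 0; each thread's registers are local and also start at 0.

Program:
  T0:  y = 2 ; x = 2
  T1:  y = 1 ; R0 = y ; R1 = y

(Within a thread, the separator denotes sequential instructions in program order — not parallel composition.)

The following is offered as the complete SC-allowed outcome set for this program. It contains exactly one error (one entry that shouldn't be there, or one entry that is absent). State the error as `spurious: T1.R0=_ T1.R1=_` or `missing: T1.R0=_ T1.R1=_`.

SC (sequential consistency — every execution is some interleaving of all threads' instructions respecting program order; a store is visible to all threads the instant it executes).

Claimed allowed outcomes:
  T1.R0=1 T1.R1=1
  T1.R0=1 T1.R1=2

outcome vector order: (T1.R0,T1.R1)
SC: 3 outcomes — {11 12 22}
SC∖claimed = {22}

missing: T1.R0=2 T1.R1=2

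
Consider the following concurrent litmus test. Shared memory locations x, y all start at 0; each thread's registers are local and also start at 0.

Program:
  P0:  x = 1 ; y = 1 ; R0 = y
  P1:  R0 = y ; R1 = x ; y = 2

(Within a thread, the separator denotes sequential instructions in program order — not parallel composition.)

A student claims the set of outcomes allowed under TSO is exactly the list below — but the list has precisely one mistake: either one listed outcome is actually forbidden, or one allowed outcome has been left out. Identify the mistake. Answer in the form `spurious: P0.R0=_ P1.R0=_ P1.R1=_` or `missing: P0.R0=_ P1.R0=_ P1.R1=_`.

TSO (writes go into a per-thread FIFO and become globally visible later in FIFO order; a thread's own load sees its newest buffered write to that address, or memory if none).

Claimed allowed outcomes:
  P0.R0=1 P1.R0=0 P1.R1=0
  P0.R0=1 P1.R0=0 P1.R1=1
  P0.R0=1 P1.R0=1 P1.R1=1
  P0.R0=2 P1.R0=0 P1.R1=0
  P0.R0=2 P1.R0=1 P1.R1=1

missing: P0.R0=2 P1.R0=0 P1.R1=1

outcome vector order: (P0.R0,P1.R0,P1.R1)
TSO (6): 100; 101; 111; 200; 201; 211
TSO∖claimed = {201}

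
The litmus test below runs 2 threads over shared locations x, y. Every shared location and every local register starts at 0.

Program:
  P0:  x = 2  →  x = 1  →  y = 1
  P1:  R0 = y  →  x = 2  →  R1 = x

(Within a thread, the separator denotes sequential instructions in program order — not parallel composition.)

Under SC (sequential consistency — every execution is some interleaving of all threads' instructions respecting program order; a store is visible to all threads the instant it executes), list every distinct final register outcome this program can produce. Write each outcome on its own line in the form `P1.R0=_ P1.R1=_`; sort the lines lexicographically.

P1.R0=0 P1.R1=1
P1.R0=0 P1.R1=2
P1.R0=1 P1.R1=2

outcome vector order: (P1.R0,P1.R1)
|SC outcomes| = 3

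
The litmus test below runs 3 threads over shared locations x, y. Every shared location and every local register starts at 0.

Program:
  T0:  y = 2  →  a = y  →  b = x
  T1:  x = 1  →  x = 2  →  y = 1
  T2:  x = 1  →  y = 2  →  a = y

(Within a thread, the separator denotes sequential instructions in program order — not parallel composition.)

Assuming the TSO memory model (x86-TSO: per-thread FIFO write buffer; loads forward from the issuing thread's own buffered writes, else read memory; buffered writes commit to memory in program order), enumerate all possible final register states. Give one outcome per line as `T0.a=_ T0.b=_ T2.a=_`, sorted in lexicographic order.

T0.a=1 T0.b=1 T2.a=1
T0.a=1 T0.b=1 T2.a=2
T0.a=1 T0.b=2 T2.a=1
T0.a=1 T0.b=2 T2.a=2
T0.a=2 T0.b=0 T2.a=1
T0.a=2 T0.b=0 T2.a=2
T0.a=2 T0.b=1 T2.a=1
T0.a=2 T0.b=1 T2.a=2
T0.a=2 T0.b=2 T2.a=1
T0.a=2 T0.b=2 T2.a=2

outcome vector order: (T0.a,T0.b,T2.a)
|TSO outcomes| = 10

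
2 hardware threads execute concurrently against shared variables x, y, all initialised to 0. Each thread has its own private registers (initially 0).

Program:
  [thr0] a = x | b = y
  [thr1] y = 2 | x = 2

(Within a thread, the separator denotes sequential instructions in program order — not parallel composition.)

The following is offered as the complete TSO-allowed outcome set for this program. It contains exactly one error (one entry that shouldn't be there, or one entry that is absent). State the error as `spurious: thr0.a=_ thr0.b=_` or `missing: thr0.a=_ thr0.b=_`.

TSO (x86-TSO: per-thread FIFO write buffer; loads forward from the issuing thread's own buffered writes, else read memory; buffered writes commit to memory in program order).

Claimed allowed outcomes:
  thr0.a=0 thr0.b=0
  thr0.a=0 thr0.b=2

missing: thr0.a=2 thr0.b=2

outcome vector order: (thr0.a,thr0.b)
TSO (3): 00; 02; 22
TSO∖claimed = {22}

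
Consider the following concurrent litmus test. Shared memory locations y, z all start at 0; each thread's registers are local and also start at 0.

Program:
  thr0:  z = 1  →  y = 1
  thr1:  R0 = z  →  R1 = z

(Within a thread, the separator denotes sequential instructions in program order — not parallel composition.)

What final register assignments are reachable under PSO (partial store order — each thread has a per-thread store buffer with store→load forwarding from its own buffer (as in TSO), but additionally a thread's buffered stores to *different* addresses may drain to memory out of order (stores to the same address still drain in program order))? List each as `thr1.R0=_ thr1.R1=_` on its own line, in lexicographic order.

outcome vector order: (thr1.R0,thr1.R1)
|PSO outcomes| = 3

thr1.R0=0 thr1.R1=0
thr1.R0=0 thr1.R1=1
thr1.R0=1 thr1.R1=1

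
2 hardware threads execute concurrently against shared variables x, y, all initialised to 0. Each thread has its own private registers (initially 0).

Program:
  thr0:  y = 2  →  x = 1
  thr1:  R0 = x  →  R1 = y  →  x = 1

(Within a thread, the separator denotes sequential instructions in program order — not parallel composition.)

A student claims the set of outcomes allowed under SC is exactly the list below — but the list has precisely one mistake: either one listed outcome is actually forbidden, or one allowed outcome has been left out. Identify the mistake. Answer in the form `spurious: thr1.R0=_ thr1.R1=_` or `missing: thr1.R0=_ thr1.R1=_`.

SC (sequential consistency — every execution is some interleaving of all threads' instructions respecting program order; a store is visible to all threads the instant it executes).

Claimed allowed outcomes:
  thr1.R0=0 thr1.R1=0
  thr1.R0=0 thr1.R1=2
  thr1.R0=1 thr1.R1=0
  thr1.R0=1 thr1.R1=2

spurious: thr1.R0=1 thr1.R1=0

outcome vector order: (thr1.R0,thr1.R1)
[SC] allowed = {00; 02; 12}
claimed∖SC = {10}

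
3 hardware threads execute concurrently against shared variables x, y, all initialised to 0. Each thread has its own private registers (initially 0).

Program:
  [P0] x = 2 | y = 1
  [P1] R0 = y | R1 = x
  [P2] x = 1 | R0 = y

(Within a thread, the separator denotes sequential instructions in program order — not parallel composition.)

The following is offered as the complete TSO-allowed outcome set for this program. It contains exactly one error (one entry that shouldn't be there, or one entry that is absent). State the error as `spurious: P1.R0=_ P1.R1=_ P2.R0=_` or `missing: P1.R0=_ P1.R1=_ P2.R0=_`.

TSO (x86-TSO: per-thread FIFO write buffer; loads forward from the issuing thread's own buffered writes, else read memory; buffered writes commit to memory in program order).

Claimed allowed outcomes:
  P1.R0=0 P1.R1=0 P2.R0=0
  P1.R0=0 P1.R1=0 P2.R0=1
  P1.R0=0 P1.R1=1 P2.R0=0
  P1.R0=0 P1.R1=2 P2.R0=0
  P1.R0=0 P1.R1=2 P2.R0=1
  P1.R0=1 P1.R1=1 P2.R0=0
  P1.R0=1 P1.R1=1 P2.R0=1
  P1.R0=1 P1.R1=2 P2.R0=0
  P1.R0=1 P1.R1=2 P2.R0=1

missing: P1.R0=0 P1.R1=1 P2.R0=1

outcome vector order: (P1.R0,P1.R1,P2.R0)
TSO: 10 outcomes — {000, 001, 010, 011, 020, 021, 110, 111, 120, 121}
TSO∖claimed = {011}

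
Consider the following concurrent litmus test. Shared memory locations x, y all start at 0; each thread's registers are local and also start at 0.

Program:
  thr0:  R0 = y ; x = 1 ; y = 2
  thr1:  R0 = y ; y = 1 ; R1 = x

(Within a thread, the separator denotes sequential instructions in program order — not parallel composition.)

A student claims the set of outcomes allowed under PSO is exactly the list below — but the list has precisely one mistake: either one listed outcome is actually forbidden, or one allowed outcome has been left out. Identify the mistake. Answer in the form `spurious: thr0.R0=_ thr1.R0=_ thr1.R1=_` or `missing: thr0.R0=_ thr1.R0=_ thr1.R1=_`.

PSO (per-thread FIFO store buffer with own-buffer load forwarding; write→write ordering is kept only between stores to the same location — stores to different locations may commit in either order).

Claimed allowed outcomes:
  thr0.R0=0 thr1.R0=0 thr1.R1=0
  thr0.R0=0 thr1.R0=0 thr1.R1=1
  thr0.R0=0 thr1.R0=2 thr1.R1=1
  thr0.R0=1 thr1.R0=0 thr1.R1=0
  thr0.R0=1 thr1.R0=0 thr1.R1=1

missing: thr0.R0=0 thr1.R0=2 thr1.R1=0

outcome vector order: (thr0.R0,thr1.R0,thr1.R1)
PSO (6): 000, 001, 020, 021, 100, 101
PSO∖claimed = {020}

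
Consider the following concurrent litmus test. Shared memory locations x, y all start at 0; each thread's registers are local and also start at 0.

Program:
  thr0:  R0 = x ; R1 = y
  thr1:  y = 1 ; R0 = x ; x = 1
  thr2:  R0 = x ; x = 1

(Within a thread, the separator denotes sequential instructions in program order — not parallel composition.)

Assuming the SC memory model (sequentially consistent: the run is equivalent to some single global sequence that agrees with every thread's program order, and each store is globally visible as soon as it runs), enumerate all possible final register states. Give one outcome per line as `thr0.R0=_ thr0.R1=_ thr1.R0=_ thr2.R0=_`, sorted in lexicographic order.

outcome vector order: (thr0.R0,thr0.R1,thr1.R0,thr2.R0)
|SC outcomes| = 10

thr0.R0=0 thr0.R1=0 thr1.R0=0 thr2.R0=0
thr0.R0=0 thr0.R1=0 thr1.R0=0 thr2.R0=1
thr0.R0=0 thr0.R1=0 thr1.R0=1 thr2.R0=0
thr0.R0=0 thr0.R1=1 thr1.R0=0 thr2.R0=0
thr0.R0=0 thr0.R1=1 thr1.R0=0 thr2.R0=1
thr0.R0=0 thr0.R1=1 thr1.R0=1 thr2.R0=0
thr0.R0=1 thr0.R1=0 thr1.R0=1 thr2.R0=0
thr0.R0=1 thr0.R1=1 thr1.R0=0 thr2.R0=0
thr0.R0=1 thr0.R1=1 thr1.R0=0 thr2.R0=1
thr0.R0=1 thr0.R1=1 thr1.R0=1 thr2.R0=0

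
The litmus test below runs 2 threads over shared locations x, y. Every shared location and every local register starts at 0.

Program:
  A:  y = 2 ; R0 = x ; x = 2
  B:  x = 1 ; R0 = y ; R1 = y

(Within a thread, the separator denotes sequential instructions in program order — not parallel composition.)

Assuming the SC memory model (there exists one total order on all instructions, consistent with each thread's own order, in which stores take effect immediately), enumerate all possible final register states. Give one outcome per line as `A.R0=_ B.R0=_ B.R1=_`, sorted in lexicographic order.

A.R0=0 B.R0=2 B.R1=2
A.R0=1 B.R0=0 B.R1=0
A.R0=1 B.R0=0 B.R1=2
A.R0=1 B.R0=2 B.R1=2

outcome vector order: (A.R0,B.R0,B.R1)
|SC outcomes| = 4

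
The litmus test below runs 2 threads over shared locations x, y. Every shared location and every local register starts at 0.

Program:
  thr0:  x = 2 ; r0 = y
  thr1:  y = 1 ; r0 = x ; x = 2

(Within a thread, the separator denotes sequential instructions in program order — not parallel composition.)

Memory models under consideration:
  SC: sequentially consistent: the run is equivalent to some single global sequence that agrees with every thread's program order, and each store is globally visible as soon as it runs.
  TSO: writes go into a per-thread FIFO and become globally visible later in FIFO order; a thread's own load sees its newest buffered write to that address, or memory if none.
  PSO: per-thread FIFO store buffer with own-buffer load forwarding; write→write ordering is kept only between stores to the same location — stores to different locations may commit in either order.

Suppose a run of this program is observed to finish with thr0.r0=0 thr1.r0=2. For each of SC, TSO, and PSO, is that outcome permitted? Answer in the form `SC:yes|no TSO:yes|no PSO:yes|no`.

SC:yes TSO:yes PSO:yes

outcome vector order: (thr0.r0,thr1.r0)
SC: 3 outcomes — {02, 10, 12}
TSO: 4 outcomes — {00, 02, 10, 12}
PSO: 4 outcomes — {00, 02, 10, 12}
target 02 ∈ {SC,TSO,PSO}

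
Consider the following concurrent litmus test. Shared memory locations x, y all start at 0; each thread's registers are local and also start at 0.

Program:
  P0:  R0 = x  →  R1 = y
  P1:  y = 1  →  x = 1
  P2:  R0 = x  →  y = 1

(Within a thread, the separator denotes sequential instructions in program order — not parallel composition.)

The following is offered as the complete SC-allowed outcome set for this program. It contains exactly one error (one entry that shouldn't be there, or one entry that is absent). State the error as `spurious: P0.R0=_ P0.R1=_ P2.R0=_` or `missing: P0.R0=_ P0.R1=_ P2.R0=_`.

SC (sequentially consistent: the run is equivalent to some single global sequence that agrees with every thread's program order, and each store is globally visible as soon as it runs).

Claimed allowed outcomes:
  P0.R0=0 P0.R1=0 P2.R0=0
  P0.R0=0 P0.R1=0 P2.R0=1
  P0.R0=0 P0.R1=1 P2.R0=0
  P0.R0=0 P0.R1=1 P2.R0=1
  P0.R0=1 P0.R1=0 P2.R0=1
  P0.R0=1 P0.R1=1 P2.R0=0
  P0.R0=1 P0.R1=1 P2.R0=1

outcome vector order: (P0.R0,P0.R1,P2.R0)
[SC] allowed = {<0 0 0> <0 0 1> <0 1 0> <0 1 1> <1 1 0> <1 1 1>}
claimed∖SC = {<1 0 1>}

spurious: P0.R0=1 P0.R1=0 P2.R0=1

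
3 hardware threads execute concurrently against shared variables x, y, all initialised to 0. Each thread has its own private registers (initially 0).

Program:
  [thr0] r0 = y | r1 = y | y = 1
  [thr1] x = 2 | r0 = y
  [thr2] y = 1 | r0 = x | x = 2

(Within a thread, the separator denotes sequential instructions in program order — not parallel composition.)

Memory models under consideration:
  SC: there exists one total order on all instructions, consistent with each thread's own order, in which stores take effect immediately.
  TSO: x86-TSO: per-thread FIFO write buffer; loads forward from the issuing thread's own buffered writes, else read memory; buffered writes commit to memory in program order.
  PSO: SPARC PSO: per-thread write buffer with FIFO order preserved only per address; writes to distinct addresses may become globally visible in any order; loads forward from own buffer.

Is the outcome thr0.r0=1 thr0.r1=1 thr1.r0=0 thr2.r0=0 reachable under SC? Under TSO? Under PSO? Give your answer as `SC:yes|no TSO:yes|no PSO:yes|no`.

outcome vector order: (thr0.r0,thr0.r1,thr1.r0,thr2.r0)
SC (9): 0/0/0/2 0/0/1/0 0/0/1/2 0/1/0/2 0/1/1/0 0/1/1/2 1/1/0/2 1/1/1/0 1/1/1/2
TSO (12): 0/0/0/0 0/0/0/2 0/0/1/0 0/0/1/2 0/1/0/0 0/1/0/2 0/1/1/0 0/1/1/2 1/1/0/0 1/1/0/2 1/1/1/0 1/1/1/2
PSO (12): 0/0/0/0 0/0/0/2 0/0/1/0 0/0/1/2 0/1/0/0 0/1/0/2 0/1/1/0 0/1/1/2 1/1/0/0 1/1/0/2 1/1/1/0 1/1/1/2
target 1/1/0/0 ∈ {TSO,PSO}

SC:no TSO:yes PSO:yes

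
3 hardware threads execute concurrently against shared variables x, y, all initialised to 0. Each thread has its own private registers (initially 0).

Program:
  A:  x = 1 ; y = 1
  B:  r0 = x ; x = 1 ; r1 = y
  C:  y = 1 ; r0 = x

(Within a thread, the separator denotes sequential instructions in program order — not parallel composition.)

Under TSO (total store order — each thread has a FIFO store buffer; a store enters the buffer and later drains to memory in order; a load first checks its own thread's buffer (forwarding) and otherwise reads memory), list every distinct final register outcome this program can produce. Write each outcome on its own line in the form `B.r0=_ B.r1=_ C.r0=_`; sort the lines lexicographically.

B.r0=0 B.r1=0 C.r0=0
B.r0=0 B.r1=0 C.r0=1
B.r0=0 B.r1=1 C.r0=0
B.r0=0 B.r1=1 C.r0=1
B.r0=1 B.r1=0 C.r0=0
B.r0=1 B.r1=0 C.r0=1
B.r0=1 B.r1=1 C.r0=0
B.r0=1 B.r1=1 C.r0=1

outcome vector order: (B.r0,B.r1,C.r0)
|TSO outcomes| = 8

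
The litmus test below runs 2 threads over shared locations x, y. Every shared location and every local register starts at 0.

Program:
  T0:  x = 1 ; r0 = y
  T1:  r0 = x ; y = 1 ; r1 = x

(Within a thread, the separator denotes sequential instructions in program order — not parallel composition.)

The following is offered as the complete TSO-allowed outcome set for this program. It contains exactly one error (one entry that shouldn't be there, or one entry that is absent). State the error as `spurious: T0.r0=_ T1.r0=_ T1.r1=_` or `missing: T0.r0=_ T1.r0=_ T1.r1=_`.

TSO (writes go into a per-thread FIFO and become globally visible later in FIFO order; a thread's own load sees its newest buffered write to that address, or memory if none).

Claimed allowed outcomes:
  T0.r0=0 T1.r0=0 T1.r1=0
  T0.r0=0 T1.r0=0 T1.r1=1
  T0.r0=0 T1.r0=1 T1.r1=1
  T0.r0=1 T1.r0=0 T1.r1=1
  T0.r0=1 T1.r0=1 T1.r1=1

outcome vector order: (T0.r0,T1.r0,T1.r1)
TSO: 6 outcomes — {000; 001; 011; 100; 101; 111}
TSO∖claimed = {100}

missing: T0.r0=1 T1.r0=0 T1.r1=0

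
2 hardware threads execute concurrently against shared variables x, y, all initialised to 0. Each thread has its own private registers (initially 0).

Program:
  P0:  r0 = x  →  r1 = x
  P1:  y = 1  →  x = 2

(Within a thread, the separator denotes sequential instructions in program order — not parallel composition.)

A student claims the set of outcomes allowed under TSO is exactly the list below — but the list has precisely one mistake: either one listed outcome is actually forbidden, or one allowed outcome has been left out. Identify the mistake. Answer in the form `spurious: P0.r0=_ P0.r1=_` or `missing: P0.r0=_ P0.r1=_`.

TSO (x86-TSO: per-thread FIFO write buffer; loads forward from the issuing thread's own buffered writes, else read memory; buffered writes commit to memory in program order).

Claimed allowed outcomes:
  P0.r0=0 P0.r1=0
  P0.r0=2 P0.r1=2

missing: P0.r0=0 P0.r1=2

outcome vector order: (P0.r0,P0.r1)
under TSO → (0,0); (0,2); (2,2)
TSO∖claimed = {(0,2)}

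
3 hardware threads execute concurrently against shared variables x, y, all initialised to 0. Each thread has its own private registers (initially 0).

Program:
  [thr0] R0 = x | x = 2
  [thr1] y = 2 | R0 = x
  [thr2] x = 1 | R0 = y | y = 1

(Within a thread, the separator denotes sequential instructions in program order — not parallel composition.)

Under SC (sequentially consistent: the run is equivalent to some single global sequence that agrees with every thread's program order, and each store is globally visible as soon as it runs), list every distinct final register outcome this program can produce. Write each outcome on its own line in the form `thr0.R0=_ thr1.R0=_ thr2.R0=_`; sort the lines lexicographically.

outcome vector order: (thr0.R0,thr1.R0,thr2.R0)
|SC outcomes| = 10

thr0.R0=0 thr1.R0=0 thr2.R0=2
thr0.R0=0 thr1.R0=1 thr2.R0=0
thr0.R0=0 thr1.R0=1 thr2.R0=2
thr0.R0=0 thr1.R0=2 thr2.R0=0
thr0.R0=0 thr1.R0=2 thr2.R0=2
thr0.R0=1 thr1.R0=0 thr2.R0=2
thr0.R0=1 thr1.R0=1 thr2.R0=0
thr0.R0=1 thr1.R0=1 thr2.R0=2
thr0.R0=1 thr1.R0=2 thr2.R0=0
thr0.R0=1 thr1.R0=2 thr2.R0=2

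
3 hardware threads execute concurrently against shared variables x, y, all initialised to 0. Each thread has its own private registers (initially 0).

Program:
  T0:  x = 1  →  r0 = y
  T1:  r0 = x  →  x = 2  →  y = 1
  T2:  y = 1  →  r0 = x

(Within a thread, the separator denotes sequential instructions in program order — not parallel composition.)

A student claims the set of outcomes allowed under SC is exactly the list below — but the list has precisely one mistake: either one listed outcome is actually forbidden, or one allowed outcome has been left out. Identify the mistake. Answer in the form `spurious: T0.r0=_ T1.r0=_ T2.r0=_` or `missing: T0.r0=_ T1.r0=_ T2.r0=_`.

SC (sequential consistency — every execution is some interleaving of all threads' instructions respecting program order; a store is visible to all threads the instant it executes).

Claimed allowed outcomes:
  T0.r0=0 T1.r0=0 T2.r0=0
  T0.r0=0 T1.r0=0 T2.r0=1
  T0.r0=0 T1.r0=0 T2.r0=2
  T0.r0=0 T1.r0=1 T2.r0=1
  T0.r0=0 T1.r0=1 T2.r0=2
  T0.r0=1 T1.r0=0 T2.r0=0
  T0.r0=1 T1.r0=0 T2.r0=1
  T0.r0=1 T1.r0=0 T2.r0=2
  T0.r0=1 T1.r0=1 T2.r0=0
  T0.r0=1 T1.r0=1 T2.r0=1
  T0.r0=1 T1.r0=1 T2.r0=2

outcome vector order: (T0.r0,T1.r0,T2.r0)
[SC] allowed = {0/0/1, 0/0/2, 0/1/1, 0/1/2, 1/0/0, 1/0/1, 1/0/2, 1/1/0, 1/1/1, 1/1/2}
claimed∖SC = {0/0/0}

spurious: T0.r0=0 T1.r0=0 T2.r0=0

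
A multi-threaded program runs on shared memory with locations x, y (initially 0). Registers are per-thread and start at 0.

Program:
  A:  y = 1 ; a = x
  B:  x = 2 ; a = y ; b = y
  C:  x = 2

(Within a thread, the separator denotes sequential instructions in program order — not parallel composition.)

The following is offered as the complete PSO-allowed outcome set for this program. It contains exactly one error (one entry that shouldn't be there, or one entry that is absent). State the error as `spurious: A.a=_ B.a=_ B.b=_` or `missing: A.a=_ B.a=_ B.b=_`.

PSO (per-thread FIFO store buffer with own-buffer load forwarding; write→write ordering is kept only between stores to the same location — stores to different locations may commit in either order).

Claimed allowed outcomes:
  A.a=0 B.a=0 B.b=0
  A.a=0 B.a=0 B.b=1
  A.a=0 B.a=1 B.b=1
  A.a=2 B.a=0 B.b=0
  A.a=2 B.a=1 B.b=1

outcome vector order: (A.a,B.a,B.b)
[PSO] allowed = {000; 001; 011; 200; 201; 211}
PSO∖claimed = {201}

missing: A.a=2 B.a=0 B.b=1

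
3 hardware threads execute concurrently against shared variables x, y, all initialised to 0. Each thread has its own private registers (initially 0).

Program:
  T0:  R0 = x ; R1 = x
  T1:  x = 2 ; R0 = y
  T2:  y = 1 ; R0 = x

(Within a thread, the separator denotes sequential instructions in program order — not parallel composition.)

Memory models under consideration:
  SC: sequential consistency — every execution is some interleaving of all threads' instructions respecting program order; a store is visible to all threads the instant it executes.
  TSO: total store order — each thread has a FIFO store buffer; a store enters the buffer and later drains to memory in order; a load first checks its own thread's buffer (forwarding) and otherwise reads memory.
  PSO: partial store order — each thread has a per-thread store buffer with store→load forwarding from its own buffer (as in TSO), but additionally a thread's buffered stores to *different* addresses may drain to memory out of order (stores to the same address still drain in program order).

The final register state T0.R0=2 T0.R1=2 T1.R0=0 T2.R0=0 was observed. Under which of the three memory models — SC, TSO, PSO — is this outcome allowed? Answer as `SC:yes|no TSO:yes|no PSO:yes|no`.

SC:no TSO:yes PSO:yes

outcome vector order: (T0.R0,T0.R1,T1.R0,T2.R0)
under SC → 0/0/0/2, 0/0/1/0, 0/0/1/2, 0/2/0/2, 0/2/1/0, 0/2/1/2, 2/2/0/2, 2/2/1/0, 2/2/1/2
under TSO → 0/0/0/0, 0/0/0/2, 0/0/1/0, 0/0/1/2, 0/2/0/0, 0/2/0/2, 0/2/1/0, 0/2/1/2, 2/2/0/0, 2/2/0/2, 2/2/1/0, 2/2/1/2
under PSO → 0/0/0/0, 0/0/0/2, 0/0/1/0, 0/0/1/2, 0/2/0/0, 0/2/0/2, 0/2/1/0, 0/2/1/2, 2/2/0/0, 2/2/0/2, 2/2/1/0, 2/2/1/2
target 2/2/0/0 ∈ {TSO,PSO}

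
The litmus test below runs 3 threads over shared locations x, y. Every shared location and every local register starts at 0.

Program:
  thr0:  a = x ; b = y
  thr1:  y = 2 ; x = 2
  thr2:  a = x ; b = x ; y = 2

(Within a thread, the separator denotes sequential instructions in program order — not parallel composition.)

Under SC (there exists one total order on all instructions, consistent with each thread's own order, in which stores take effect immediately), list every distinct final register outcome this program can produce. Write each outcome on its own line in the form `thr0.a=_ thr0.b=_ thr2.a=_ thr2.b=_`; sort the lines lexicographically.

outcome vector order: (thr0.a,thr0.b,thr2.a,thr2.b)
|SC outcomes| = 9

thr0.a=0 thr0.b=0 thr2.a=0 thr2.b=0
thr0.a=0 thr0.b=0 thr2.a=0 thr2.b=2
thr0.a=0 thr0.b=0 thr2.a=2 thr2.b=2
thr0.a=0 thr0.b=2 thr2.a=0 thr2.b=0
thr0.a=0 thr0.b=2 thr2.a=0 thr2.b=2
thr0.a=0 thr0.b=2 thr2.a=2 thr2.b=2
thr0.a=2 thr0.b=2 thr2.a=0 thr2.b=0
thr0.a=2 thr0.b=2 thr2.a=0 thr2.b=2
thr0.a=2 thr0.b=2 thr2.a=2 thr2.b=2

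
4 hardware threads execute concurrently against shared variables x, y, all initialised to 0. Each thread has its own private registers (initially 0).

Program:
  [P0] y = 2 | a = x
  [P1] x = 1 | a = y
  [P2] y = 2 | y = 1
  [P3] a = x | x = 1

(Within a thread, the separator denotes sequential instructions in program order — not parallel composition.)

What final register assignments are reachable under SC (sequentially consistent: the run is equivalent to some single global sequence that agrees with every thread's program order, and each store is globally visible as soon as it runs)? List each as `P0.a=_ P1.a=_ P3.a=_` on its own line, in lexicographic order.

P0.a=0 P1.a=1 P3.a=0
P0.a=0 P1.a=1 P3.a=1
P0.a=0 P1.a=2 P3.a=0
P0.a=0 P1.a=2 P3.a=1
P0.a=1 P1.a=0 P3.a=0
P0.a=1 P1.a=0 P3.a=1
P0.a=1 P1.a=1 P3.a=0
P0.a=1 P1.a=1 P3.a=1
P0.a=1 P1.a=2 P3.a=0
P0.a=1 P1.a=2 P3.a=1

outcome vector order: (P0.a,P1.a,P3.a)
|SC outcomes| = 10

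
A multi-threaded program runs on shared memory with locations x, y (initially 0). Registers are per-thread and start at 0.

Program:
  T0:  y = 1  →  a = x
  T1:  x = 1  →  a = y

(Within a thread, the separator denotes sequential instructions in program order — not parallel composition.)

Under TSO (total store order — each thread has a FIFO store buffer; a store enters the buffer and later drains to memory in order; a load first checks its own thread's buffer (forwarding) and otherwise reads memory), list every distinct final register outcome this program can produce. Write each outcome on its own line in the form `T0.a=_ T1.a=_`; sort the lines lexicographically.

outcome vector order: (T0.a,T1.a)
|TSO outcomes| = 4

T0.a=0 T1.a=0
T0.a=0 T1.a=1
T0.a=1 T1.a=0
T0.a=1 T1.a=1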